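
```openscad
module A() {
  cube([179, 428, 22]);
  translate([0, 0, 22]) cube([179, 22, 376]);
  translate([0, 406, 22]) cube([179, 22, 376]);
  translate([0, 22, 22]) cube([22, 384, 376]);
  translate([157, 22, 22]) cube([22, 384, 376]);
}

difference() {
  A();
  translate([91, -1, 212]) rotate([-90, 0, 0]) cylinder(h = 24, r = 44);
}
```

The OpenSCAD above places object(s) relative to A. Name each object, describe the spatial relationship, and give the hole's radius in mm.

The subtracted cylinder has r = 44 mm.

A is an open box. The open box has a circular hole through its front wall. The hole's radius is 44 mm.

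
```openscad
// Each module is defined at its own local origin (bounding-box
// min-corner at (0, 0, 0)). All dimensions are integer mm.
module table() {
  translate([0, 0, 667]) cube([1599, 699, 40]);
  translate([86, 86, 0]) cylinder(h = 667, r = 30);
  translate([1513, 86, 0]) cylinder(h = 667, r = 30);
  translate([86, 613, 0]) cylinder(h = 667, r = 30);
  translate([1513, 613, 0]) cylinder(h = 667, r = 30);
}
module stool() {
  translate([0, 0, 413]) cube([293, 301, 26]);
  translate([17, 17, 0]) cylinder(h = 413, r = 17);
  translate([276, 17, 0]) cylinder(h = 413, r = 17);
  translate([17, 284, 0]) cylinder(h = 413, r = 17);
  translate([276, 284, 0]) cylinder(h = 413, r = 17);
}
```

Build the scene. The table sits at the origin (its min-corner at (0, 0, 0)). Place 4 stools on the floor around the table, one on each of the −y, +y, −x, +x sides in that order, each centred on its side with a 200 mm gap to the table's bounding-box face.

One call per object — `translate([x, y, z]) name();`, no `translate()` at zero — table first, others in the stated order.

table();
translate([653, -501, 0]) stool();
translate([653, 899, 0]) stool();
translate([-493, 199, 0]) stool();
translate([1799, 199, 0]) stool();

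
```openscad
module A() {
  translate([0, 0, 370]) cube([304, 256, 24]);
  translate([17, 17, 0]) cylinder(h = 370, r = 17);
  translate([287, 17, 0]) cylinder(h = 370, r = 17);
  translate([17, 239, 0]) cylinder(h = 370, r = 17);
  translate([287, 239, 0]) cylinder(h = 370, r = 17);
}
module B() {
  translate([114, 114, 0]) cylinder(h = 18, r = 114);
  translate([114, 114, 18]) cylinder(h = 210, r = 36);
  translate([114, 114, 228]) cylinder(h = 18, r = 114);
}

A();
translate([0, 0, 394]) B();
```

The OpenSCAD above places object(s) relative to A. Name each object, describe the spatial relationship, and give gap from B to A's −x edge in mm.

A is a stool. B is a spool. The spool is on top of the stool. The gap from the spool to the stool's −x edge is 0 mm.

The spool's min-x is at 0; the stool's min-x is 0; gap = 0 mm.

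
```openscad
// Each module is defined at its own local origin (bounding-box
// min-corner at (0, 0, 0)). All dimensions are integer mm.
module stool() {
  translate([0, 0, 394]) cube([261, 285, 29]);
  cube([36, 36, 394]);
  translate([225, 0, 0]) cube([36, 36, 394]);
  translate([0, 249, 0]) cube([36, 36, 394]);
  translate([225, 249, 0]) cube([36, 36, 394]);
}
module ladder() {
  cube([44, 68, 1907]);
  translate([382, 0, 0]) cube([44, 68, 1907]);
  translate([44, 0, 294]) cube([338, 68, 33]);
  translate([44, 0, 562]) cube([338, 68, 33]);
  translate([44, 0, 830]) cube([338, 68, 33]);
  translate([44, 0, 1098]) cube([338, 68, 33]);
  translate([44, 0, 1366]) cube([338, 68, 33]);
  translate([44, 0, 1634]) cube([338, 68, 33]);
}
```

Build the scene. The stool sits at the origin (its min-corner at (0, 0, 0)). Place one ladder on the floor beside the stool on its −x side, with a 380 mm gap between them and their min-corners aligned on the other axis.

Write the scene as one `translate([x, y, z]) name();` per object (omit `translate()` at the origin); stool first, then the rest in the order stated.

stool();
translate([-806, 0, 0]) ladder();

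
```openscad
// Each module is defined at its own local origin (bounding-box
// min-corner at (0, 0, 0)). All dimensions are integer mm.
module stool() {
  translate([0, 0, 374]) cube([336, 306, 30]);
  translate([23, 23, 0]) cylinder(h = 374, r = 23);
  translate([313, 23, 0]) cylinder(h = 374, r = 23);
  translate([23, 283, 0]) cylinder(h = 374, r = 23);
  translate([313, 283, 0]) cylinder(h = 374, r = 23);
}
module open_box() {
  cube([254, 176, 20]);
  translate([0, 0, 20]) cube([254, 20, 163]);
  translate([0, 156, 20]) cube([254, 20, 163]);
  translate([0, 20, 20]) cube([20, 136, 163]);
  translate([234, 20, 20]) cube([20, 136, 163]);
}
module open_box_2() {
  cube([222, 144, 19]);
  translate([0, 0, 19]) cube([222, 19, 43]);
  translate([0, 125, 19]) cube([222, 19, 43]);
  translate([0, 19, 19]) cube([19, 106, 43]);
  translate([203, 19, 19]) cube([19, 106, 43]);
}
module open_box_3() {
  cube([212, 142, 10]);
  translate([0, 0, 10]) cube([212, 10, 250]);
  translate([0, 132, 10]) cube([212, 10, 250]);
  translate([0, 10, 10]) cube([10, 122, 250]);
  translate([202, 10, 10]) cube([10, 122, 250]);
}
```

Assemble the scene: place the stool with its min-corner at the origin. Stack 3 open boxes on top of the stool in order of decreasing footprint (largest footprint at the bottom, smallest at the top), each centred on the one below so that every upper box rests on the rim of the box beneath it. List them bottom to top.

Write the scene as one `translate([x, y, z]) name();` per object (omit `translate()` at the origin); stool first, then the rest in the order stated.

stool();
translate([41, 65, 404]) open_box();
translate([57, 81, 587]) open_box_2();
translate([62, 82, 649]) open_box_3();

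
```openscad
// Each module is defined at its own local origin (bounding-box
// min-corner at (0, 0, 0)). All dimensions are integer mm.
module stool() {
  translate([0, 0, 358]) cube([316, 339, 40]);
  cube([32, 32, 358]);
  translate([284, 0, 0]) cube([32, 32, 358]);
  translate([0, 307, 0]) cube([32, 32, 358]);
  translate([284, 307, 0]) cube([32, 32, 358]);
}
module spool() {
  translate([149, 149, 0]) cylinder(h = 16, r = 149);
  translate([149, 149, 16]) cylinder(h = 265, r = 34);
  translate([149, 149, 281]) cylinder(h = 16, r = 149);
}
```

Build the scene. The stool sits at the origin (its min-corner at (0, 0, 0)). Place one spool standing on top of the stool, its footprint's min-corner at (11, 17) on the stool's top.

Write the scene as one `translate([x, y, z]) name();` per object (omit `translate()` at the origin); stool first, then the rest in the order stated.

stool();
translate([11, 17, 398]) spool();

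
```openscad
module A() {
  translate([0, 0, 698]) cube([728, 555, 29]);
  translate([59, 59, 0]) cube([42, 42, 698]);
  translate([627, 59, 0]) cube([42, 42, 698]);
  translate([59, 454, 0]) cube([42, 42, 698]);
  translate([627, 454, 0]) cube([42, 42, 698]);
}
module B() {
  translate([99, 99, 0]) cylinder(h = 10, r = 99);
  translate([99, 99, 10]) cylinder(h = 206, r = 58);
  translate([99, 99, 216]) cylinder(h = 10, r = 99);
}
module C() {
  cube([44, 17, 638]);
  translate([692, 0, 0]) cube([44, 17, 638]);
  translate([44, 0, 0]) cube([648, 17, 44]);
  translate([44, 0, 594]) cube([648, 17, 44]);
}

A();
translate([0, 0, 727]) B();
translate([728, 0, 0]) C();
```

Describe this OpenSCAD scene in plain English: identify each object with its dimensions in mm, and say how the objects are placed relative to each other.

A is a table: top 728 mm (x) × 555 mm (y), 29 mm thick, upper face at z = 727 mm, on four 42×42 mm square legs, each inset 59 mm from the nearest pair of top edges, running from z = 0 to the bottom of the top.

B is a spool: two coaxial disc flanges of radius 99 mm and thickness 10 mm, joined by a core cylinder of radius 58 mm and height 206 mm. The lower flange rests on z = 0 and the three cylinders share a vertical axis.

C is a rectangular picture frame lying in the x–z plane (depth along y). The opening is 648 mm wide (x) by 550 mm tall (z), surrounded by a border 44 mm wide on all four sides. The frame is 17 mm deep and is made of two full-height vertical stiles with two horizontal rails fitted between them.

The spool is on top of the table. The picture frame is against the table's +x side, with their −y faces flush.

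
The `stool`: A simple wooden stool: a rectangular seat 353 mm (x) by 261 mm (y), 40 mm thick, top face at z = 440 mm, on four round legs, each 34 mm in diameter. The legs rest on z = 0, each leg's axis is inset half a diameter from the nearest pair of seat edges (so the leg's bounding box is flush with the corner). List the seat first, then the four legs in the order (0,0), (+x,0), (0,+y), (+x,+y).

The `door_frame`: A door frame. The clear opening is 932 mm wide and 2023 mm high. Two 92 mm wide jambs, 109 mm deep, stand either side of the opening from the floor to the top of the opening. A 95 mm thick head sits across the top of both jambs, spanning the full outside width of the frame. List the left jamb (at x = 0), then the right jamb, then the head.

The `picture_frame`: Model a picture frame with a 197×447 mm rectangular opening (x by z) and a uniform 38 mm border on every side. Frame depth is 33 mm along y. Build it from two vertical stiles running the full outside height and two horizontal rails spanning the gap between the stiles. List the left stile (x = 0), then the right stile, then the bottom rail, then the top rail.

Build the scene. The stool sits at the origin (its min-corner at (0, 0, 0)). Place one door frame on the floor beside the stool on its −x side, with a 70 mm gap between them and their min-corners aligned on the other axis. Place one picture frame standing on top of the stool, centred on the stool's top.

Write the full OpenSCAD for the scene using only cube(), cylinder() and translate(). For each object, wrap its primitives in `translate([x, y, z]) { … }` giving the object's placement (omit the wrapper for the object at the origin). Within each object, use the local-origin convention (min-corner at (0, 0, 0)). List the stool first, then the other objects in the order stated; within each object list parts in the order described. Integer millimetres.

translate([0, 0, 400]) cube([353, 261, 40]);
translate([17, 17, 0]) cylinder(h = 400, r = 17);
translate([336, 17, 0]) cylinder(h = 400, r = 17);
translate([17, 244, 0]) cylinder(h = 400, r = 17);
translate([336, 244, 0]) cylinder(h = 400, r = 17);
translate([-1186, 0, 0]) {
  cube([92, 109, 2023]);
  translate([1024, 0, 0]) cube([92, 109, 2023]);
  translate([0, 0, 2023]) cube([1116, 109, 95]);
}
translate([40, 114, 440]) {
  cube([38, 33, 523]);
  translate([235, 0, 0]) cube([38, 33, 523]);
  translate([38, 0, 0]) cube([197, 33, 38]);
  translate([38, 0, 485]) cube([197, 33, 38]);
}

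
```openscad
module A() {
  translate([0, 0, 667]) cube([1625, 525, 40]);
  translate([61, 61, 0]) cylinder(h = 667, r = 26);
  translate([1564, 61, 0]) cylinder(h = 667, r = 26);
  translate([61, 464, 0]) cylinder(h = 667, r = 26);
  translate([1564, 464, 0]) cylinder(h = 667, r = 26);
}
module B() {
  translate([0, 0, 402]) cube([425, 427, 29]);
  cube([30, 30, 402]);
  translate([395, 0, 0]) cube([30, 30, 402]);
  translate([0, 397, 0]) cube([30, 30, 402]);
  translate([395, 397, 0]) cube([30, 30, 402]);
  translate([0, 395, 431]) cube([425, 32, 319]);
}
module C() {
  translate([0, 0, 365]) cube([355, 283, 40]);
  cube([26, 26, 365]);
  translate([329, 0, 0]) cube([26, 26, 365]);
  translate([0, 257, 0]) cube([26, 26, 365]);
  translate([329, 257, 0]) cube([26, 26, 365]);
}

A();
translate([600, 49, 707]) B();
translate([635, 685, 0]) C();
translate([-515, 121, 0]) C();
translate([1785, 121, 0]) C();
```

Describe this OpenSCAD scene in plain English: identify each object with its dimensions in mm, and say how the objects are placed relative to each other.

A is a rectangular dining table. The top is 1625×525×40 mm with its upper surface at z = 707 mm. It stands on four round legs of 52 mm diameter, each leg's bounding box inset 35 mm from the nearest pair of top edges, running from the floor to the underside of the top.

B is a chair. The seat is a 425×427×29 mm slab with its top at z = 431 mm, on four 30×30 mm corner legs (flush with the seat edges, standing on z = 0). A flat backrest 32 mm thick, 319 mm tall, spans the full seat width and rises from the seat top along its +y edge, rear face flush with the rear of the seat.

C is a four-legged stool. The seat is a 355×283×40 mm slab whose top surface is at z = 405 mm; four square legs, each 26×26 mm in cross-section, run from the floor (z = 0) to the underside of the seat, each flush with a corner of the seat.

The chair is on top of the table, centred. Three stools sit around the table at the +y, −x, +x sides.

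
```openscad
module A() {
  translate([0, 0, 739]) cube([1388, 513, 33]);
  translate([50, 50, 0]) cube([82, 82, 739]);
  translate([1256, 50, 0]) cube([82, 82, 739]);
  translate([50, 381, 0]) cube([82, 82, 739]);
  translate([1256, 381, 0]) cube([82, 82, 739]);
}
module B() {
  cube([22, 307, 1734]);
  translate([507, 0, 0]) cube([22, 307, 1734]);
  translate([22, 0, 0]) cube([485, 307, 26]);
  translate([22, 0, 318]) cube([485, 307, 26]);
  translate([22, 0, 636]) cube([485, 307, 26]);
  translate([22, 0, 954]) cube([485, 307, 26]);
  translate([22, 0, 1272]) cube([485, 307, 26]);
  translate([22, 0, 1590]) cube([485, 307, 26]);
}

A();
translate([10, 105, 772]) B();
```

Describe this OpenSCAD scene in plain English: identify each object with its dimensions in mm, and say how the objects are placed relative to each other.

A is a rectangular dining table. The top is 1388×513×33 mm with its upper surface at z = 772 mm. It stands on four 82×82 mm square legs, each inset 50 mm from the nearest pair of top edges, running from the floor to the underside of the top.

B is an open bookshelf. Two side panels, each 22 mm thick, 307 mm deep and 1734 mm tall, stand 529 mm apart (outside-to-outside). Between them sit 6 shelves, each 26 mm thick and 307 mm deep, spanning the full gap between the sides. The bottom shelf rests on the floor (its underside at z = 0) and the clear gap between one shelf's top and the next shelf's underside is 292 mm.

The bookshelf is on top of the table.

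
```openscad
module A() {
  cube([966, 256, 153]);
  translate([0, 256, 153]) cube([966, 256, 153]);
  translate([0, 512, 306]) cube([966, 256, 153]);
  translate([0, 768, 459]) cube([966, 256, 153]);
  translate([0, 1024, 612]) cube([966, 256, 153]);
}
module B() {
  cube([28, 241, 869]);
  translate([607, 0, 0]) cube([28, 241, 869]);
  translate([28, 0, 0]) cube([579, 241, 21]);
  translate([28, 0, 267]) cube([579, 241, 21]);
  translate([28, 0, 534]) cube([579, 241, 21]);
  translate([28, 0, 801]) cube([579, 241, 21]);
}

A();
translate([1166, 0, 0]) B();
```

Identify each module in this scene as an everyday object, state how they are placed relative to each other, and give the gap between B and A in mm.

The bookshelf's nearest face is 200 mm from the staircase's +x face.

A is a staircase. B is a bookshelf. The bookshelf is on the floor beside the staircase on its +x side. The gap between the bookshelf and the staircase is 200 mm.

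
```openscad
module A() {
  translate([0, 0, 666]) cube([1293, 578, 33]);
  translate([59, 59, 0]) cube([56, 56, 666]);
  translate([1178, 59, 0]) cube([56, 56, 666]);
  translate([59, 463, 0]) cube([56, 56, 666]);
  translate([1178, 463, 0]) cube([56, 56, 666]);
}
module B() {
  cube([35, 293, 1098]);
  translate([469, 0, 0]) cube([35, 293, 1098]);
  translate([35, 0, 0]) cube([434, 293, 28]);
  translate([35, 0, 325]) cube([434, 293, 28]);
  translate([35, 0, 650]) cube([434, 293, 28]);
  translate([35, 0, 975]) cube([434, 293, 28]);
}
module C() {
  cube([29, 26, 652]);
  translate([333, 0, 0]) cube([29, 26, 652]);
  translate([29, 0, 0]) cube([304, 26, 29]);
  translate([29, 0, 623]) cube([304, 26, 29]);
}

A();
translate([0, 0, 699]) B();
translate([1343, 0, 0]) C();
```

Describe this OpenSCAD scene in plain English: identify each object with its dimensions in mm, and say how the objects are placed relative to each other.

A is a table with a 1293×578 mm rectangular top, 33 mm thick, top surface at z = 699 mm, supported by four 56×56 mm square legs, each inset 59 mm from the nearest pair of top edges, running from the floor.

B is an open bookshelf. Two side panels, each 35 mm thick, 293 mm deep and 1098 mm tall, stand 504 mm apart (outside-to-outside). Between them sit 4 shelves, each 28 mm thick and 293 mm deep, spanning the full gap between the sides. The bottom shelf rests on the floor (its underside at z = 0) and the clear gap between one shelf's top and the next shelf's underside is 297 mm.

C is a picture frame with a 304×594 mm rectangular opening (x by z) and a uniform 29 mm border on every side. Frame depth is 26 mm along y. It is built from two vertical stiles running the full outside height and two horizontal rails spanning the gap between the stiles.

The bookshelf is on top of the table. The picture frame is on the floor beside the table on its +x side.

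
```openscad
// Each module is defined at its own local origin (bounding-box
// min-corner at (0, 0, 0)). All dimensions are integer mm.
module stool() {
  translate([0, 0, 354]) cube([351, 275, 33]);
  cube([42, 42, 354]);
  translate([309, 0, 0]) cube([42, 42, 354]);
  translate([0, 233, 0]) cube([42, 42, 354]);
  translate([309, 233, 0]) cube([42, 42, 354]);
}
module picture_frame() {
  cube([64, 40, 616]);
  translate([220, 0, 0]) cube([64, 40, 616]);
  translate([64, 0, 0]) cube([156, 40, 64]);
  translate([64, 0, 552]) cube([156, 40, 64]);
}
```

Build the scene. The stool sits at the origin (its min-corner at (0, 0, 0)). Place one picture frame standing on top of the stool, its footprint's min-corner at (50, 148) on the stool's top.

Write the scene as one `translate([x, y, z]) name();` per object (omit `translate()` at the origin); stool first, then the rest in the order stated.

stool();
translate([50, 148, 387]) picture_frame();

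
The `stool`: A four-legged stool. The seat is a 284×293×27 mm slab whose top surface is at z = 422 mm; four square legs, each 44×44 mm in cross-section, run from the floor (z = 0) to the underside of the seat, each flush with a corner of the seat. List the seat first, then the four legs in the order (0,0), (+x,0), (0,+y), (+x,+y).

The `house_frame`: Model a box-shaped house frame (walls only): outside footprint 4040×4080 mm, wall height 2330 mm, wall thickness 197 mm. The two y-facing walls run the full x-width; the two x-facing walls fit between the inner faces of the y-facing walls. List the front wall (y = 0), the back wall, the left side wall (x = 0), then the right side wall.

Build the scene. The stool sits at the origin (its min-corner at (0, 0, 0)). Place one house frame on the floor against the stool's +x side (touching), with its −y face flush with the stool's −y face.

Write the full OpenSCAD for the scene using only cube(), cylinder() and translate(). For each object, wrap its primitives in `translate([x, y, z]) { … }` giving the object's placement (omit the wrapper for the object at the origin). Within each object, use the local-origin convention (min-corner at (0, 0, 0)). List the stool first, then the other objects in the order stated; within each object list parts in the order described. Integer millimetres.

translate([0, 0, 395]) cube([284, 293, 27]);
cube([44, 44, 395]);
translate([240, 0, 0]) cube([44, 44, 395]);
translate([0, 249, 0]) cube([44, 44, 395]);
translate([240, 249, 0]) cube([44, 44, 395]);
translate([284, 0, 0]) {
  cube([4040, 197, 2330]);
  translate([0, 3883, 0]) cube([4040, 197, 2330]);
  translate([0, 197, 0]) cube([197, 3686, 2330]);
  translate([3843, 197, 0]) cube([197, 3686, 2330]);
}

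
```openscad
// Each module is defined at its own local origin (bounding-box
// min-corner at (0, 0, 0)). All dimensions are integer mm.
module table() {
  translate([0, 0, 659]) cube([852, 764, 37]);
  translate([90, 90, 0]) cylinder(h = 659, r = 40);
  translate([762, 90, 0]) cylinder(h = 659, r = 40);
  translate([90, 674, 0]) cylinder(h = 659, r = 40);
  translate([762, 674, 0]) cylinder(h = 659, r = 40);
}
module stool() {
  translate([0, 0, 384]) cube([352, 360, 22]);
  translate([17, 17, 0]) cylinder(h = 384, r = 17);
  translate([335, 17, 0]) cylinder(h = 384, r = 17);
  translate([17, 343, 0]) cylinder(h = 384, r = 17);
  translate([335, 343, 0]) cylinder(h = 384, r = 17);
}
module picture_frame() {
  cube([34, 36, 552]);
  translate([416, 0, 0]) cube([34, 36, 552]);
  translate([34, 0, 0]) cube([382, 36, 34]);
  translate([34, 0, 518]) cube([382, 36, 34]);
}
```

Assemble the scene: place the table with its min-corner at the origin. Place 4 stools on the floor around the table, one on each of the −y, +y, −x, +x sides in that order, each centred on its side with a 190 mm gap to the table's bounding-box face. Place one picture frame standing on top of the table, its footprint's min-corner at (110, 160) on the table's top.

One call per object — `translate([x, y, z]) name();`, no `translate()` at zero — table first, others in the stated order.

table();
translate([250, -550, 0]) stool();
translate([250, 954, 0]) stool();
translate([-542, 202, 0]) stool();
translate([1042, 202, 0]) stool();
translate([110, 160, 696]) picture_frame();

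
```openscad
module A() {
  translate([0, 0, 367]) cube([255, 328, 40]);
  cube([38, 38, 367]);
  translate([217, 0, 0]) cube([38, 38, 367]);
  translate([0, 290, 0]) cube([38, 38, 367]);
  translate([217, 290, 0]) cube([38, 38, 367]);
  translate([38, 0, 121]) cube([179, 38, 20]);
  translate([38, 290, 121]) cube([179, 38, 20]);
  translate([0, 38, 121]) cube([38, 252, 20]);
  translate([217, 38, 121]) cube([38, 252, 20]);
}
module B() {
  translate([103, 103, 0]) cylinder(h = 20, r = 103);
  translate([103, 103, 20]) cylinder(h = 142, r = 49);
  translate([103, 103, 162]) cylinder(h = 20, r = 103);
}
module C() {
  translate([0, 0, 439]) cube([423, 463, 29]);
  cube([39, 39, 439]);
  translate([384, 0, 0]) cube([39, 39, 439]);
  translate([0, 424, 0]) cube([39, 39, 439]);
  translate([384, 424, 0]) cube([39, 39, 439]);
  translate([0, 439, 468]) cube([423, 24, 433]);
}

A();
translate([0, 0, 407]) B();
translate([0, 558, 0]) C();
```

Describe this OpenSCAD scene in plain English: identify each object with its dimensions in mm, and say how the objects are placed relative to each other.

A is a four-legged stool. The seat is 255×328 mm, 40 mm thick, top at z = 407 mm. It stands on four square legs, each 38×38 mm in cross-section, from z = 0 to the seat underside, each flush with a corner of the seat. Four stretchers, 38 mm wide and 20 mm tall, connect adjacent legs with their undersides at z = 121 mm, each running between the inner faces of the legs it joins and aligned with the legs' outer faces on the other axis.

B is a spool: two coaxial disc flanges of radius 103 mm and thickness 20 mm, joined by a core cylinder of radius 49 mm and height 142 mm. The lower flange rests on z = 0 and the three cylinders share a vertical axis.

C is a chair. The seat is a 423×463×29 mm slab with its top at z = 468 mm, on four 39×39 mm corner legs (flush with the seat edges, standing on z = 0). A flat backrest 24 mm thick, 433 mm tall, spans the full seat width and rises from the seat top along its +y edge, rear face flush with the rear of the seat.

The spool is on top of the stool. The chair is on the floor beside the stool on its +y side.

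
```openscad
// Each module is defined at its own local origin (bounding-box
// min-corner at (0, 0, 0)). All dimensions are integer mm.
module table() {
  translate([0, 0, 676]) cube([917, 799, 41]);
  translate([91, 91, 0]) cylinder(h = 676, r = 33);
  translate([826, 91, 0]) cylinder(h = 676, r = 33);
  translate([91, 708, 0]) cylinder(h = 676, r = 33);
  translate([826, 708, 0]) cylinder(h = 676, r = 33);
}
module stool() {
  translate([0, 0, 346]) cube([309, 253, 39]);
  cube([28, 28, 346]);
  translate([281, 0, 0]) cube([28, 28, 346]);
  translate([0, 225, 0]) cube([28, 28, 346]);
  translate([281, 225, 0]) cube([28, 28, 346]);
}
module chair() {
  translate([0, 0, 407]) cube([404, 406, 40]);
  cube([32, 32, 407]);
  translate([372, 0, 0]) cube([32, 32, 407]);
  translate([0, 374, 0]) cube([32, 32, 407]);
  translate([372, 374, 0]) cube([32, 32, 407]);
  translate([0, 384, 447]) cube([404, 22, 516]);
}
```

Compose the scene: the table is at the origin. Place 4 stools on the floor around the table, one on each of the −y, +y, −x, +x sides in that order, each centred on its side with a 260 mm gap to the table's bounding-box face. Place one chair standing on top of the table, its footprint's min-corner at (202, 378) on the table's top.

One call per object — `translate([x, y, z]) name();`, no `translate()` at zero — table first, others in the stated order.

table();
translate([304, -513, 0]) stool();
translate([304, 1059, 0]) stool();
translate([-569, 273, 0]) stool();
translate([1177, 273, 0]) stool();
translate([202, 378, 717]) chair();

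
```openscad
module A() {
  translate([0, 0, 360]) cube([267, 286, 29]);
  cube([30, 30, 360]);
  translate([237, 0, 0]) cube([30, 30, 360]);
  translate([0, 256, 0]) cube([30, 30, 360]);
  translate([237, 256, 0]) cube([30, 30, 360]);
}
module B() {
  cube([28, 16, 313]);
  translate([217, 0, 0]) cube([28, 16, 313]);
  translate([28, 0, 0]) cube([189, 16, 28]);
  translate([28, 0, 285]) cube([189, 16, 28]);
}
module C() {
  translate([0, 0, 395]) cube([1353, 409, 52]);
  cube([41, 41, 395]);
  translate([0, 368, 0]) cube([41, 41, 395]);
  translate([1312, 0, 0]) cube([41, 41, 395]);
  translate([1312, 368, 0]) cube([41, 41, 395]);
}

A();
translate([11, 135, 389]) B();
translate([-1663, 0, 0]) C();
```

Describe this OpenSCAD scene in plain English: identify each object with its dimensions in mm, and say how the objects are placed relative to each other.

A is a simple wooden stool: a rectangular seat 267 mm (x) by 286 mm (y), 29 mm thick, top face at z = 389 mm, on four square legs, each 30×30 mm in cross-section. The legs rest on z = 0, each flush with a corner of the seat.

B is a rectangular picture frame lying in the x–z plane (depth along y). The opening is 189 mm wide (x) by 257 mm tall (z), surrounded by a border 28 mm wide on all four sides. The frame is 16 mm deep and is made of two full-height vertical stiles with two horizontal rails fitted between them.

C is a long wooden bench with a 1353 mm (x) × 409 mm (y) seat, 52 mm thick, its top surface 447 mm above the floor. Four 41 mm square legs at the seat corners, flush with the edges, run from z = 0 to the seat underside.

The picture frame is on top of the stool, centred. The bench is on the floor beside the stool on its −x side.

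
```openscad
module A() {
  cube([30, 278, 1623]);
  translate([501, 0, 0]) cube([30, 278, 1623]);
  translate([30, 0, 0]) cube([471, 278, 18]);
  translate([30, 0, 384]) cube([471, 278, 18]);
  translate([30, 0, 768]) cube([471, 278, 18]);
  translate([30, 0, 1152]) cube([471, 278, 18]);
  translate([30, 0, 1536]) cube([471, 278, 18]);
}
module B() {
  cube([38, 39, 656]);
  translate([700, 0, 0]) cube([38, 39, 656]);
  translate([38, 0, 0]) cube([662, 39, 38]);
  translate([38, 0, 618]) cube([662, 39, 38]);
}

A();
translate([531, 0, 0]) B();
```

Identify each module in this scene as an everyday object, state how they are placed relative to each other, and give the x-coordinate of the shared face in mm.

A is a bookshelf. B is a picture frame. The picture frame is against the bookshelf's +x side, with their −y faces flush. The x-coordinate of the shared face is 531 mm.

The bookshelf's +x face and the picture frame's −x face are both at x = 531 mm.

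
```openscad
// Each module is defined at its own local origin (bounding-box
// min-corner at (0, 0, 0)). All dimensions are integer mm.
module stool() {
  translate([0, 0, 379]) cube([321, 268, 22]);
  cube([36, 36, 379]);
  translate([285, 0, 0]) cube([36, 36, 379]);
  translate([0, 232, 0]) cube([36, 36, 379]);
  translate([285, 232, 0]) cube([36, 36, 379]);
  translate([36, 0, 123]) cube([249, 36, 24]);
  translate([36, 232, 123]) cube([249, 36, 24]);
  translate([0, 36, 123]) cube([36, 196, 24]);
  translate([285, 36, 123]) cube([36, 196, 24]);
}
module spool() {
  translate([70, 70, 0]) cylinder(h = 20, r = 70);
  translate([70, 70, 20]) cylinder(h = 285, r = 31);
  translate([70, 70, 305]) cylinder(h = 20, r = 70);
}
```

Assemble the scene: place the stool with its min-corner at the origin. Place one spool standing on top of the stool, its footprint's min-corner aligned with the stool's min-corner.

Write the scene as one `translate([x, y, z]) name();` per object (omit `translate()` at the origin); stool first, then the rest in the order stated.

stool();
translate([0, 0, 401]) spool();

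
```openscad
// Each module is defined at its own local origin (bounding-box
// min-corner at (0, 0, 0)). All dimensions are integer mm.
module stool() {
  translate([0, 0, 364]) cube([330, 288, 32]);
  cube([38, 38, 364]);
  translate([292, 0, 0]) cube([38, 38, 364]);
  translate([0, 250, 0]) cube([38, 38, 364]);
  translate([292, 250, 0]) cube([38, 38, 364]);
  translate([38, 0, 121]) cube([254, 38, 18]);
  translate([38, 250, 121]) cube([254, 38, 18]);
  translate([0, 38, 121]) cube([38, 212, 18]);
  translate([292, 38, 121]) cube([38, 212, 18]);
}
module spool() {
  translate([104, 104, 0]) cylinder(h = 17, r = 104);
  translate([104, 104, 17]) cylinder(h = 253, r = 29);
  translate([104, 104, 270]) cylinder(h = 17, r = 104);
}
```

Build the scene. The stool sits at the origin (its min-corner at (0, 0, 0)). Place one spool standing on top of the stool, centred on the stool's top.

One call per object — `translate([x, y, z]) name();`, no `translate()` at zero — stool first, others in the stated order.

stool();
translate([61, 40, 396]) spool();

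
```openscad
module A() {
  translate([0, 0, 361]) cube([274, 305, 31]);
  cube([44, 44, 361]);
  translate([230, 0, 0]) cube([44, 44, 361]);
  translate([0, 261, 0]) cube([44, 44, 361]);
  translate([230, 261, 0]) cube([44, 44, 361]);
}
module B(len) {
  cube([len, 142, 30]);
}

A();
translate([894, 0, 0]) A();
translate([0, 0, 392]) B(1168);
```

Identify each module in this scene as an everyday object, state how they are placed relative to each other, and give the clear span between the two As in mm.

A is a stool. B is a beam. A beam spans the tops of two stools. The clear span between the two stools is 620 mm.

Second stool starts at x = 894; first ends at x = 274; clear span = 894 − 274 = 620 mm.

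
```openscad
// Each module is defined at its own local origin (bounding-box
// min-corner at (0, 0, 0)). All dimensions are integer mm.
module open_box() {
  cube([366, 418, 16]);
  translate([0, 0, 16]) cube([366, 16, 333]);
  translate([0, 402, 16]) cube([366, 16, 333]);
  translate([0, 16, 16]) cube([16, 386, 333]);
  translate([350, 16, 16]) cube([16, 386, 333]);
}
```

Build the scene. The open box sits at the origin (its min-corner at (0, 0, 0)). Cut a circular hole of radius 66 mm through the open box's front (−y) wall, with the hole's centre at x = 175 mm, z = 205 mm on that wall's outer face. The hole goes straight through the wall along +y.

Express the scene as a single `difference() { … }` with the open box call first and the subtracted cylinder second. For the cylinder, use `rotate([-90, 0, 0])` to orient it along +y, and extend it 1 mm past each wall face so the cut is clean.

difference() {
  open_box();
  translate([175, -1, 205]) rotate([-90, 0, 0]) cylinder(h = 18, r = 66);
}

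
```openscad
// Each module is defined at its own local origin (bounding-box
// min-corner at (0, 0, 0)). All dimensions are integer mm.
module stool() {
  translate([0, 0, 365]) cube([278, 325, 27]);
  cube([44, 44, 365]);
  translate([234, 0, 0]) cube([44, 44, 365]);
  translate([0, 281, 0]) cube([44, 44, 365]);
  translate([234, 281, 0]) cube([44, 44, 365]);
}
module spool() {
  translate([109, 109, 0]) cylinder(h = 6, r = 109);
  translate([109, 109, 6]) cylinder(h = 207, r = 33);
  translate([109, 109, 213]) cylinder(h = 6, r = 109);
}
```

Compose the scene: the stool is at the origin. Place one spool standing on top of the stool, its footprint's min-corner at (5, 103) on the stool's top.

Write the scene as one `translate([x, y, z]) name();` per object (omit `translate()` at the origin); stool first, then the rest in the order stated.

stool();
translate([5, 103, 392]) spool();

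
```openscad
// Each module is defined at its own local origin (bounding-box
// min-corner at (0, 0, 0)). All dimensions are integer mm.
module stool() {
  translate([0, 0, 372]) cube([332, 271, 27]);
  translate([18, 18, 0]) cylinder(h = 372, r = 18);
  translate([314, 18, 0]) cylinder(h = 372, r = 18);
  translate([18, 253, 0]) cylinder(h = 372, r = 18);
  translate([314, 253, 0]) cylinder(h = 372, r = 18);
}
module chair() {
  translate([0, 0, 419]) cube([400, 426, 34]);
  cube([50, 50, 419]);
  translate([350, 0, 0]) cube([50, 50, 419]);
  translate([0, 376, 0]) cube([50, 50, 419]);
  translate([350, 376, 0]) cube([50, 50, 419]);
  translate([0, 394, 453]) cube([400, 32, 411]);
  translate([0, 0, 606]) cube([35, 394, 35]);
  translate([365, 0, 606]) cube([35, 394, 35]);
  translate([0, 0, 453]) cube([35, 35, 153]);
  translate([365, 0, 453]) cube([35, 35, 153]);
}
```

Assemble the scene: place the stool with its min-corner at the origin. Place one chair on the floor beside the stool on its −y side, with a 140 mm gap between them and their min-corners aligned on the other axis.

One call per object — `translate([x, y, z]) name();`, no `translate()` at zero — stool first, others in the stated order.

stool();
translate([0, -566, 0]) chair();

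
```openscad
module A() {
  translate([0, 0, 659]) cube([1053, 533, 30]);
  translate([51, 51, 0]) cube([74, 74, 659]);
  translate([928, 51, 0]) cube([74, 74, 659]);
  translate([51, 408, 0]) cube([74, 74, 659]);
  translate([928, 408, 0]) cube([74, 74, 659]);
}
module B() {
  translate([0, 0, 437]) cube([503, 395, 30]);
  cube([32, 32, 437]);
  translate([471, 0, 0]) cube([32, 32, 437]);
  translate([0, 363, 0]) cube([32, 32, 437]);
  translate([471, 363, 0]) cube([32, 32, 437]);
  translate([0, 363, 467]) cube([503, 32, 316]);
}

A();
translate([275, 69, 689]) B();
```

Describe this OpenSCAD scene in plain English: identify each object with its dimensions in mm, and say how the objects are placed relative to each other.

A is a rectangular dining table. The top is 1053×533×30 mm with its upper surface at z = 689 mm. It stands on four 74×74 mm square legs, each inset 51 mm from the nearest pair of top edges, running from the floor to the underside of the top.

B is a chair. The seat is a 503×395×30 mm slab with its top at z = 467 mm, on four 32×32 mm corner legs (flush with the seat edges, standing on z = 0). A flat backrest 32 mm thick, 316 mm tall, spans the full seat width and rises from the seat top along its +y edge, rear face flush with the rear of the seat.

The chair is on top of the table, centred.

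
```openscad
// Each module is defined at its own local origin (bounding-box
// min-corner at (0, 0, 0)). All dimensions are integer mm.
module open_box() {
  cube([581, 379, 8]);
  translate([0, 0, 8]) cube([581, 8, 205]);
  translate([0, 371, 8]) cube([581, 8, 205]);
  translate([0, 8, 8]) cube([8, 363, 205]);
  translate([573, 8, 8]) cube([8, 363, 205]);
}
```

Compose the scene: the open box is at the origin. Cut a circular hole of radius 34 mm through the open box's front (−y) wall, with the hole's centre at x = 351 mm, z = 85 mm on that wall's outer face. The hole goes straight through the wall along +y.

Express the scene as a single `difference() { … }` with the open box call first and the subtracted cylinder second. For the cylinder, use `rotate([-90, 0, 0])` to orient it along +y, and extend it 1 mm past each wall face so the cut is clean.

difference() {
  open_box();
  translate([351, -1, 85]) rotate([-90, 0, 0]) cylinder(h = 10, r = 34);
}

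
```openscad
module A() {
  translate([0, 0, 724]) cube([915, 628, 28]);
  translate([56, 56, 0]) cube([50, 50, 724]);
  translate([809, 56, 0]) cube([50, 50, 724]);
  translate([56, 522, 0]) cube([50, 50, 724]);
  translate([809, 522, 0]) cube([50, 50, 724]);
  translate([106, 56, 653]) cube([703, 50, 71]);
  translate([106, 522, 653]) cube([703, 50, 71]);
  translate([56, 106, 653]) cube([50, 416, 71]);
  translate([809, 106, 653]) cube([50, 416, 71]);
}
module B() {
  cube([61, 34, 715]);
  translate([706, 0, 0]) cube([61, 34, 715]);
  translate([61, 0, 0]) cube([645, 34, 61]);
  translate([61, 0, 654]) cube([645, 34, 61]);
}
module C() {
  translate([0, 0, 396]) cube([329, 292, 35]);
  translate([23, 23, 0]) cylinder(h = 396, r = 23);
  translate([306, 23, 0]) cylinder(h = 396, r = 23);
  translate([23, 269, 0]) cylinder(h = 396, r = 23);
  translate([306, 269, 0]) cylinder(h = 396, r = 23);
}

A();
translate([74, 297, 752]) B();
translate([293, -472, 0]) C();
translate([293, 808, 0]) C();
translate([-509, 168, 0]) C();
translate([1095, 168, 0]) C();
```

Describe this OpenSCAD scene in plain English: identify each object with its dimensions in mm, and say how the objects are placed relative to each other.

A is a table with a 915×628 mm rectangular top, 28 mm thick, top surface at z = 752 mm, supported by four 50×50 mm square legs, each inset 56 mm from the nearest pair of top edges, running from the floor. Four apron rails, 50 mm thick and 71 mm tall, run between adjacent legs with their top edges flush with the underside of the top and their outer faces flush with the legs' outer faces.

B is a picture frame with a 645×593 mm rectangular opening (x by z) and a uniform 61 mm border on every side. Frame depth is 34 mm along y. It is built from two vertical stiles running the full outside height and two horizontal rails spanning the gap between the stiles.

C is a four-legged stool. The seat is a 329×292×35 mm slab whose top surface is at z = 431 mm; four round legs, each 46 mm in diameter, run from the floor (z = 0) to the underside of the seat, each leg's axis is inset half a diameter from the nearest pair of seat edges (so the leg's bounding box is flush with the corner).

The picture frame is on top of the table, centred. Four stools sit around the table at the −y, +y, −x, +x sides.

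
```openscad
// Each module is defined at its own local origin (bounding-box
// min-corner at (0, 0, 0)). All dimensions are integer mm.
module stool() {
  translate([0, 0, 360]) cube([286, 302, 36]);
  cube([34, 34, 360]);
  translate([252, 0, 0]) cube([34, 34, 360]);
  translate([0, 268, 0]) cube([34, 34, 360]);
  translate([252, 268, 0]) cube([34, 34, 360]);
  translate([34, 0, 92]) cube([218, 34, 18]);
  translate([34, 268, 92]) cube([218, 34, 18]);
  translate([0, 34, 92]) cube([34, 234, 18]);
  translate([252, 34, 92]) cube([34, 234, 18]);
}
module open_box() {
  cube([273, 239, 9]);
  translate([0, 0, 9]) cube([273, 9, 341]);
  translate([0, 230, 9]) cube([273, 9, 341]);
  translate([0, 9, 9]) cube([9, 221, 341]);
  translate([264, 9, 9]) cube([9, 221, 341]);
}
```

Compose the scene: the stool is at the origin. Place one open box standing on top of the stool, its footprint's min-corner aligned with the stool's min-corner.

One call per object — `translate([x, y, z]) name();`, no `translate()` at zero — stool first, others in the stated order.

stool();
translate([0, 0, 396]) open_box();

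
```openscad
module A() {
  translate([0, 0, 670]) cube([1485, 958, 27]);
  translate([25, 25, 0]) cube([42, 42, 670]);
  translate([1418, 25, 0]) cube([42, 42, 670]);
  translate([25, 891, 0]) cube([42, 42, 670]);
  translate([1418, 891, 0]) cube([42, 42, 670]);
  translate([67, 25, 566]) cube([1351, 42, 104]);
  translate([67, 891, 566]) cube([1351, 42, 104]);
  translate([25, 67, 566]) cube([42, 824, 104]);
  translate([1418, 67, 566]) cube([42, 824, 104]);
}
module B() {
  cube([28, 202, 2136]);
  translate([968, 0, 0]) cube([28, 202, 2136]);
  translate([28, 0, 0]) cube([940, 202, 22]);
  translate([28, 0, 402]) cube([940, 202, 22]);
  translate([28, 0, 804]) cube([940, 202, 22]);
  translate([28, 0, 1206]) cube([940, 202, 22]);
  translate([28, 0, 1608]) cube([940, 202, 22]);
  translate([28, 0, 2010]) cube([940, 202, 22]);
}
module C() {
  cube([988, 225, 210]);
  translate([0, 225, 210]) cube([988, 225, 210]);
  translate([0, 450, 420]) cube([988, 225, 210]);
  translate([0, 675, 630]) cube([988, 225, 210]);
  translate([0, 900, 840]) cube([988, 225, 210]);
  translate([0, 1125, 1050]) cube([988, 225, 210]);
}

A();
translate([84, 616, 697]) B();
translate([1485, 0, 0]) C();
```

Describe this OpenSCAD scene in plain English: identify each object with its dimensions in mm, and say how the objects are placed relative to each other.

A is a table: top 1485 mm (x) × 958 mm (y), 27 mm thick, upper face at z = 697 mm, on four 42×42 mm square legs, each inset 25 mm from the nearest pair of top edges, running from z = 0 to the bottom of the top. Four apron rails, 42 mm thick and 104 mm tall, run between adjacent legs with their top edges flush with the underside of the top and their outer faces flush with the legs' outer faces.

B is an open bookshelf. Two side panels, each 28 mm thick, 202 mm deep and 2136 mm tall, stand 996 mm apart (outside-to-outside). Between them sit 6 shelves, each 22 mm thick and 202 mm deep, spanning the full gap between the sides. The bottom shelf rests on the floor (its underside at z = 0) and the clear gap between one shelf's top and the next shelf's underside is 380 mm.

C is a straight staircase of 6 solid steps. Each step is 988 mm wide (x), 225 mm deep (y, the going) and 210 mm tall (the rise). The first step rests on the floor; each subsequent step sits one going further in +y and one rise higher in +z, directly behind and above the previous step with no overlap.

The bookshelf is on top of the table. The staircase is against the table's +x side, with their −y faces flush.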